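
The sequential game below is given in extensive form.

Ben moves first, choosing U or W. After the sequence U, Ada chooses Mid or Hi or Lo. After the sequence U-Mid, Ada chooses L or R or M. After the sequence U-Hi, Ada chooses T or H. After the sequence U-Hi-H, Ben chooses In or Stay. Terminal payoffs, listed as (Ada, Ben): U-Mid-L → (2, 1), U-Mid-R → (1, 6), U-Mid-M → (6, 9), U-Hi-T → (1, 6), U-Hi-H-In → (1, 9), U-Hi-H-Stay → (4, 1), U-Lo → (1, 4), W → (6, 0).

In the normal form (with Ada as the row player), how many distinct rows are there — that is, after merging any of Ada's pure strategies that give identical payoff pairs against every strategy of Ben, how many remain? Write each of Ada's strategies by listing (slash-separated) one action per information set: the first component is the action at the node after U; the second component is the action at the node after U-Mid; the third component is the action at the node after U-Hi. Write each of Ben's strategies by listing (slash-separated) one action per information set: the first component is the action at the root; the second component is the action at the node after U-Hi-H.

5

Ada has 18 pure strategies: Mid/L/T, Mid/L/H, Mid/R/T, Mid/R/H, Mid/M/T, Mid/M/H, Hi/L/T, Hi/L/H, Hi/R/T, Hi/R/H, Hi/M/T, Hi/M/H, Lo/L/T, Lo/L/H, Lo/R/T, Lo/R/H, Lo/M/T, Lo/M/H. Columns: U/In, U/Stay, W/In, W/Stay.
{Mid/L/T, Mid/L/H} → row (2,1) (2,1) (6,0) (6,0)
{Mid/R/T, Mid/R/H, Hi/L/T, Hi/R/T, Hi/M/T} → row (1,6) (1,6) (6,0) (6,0)
{Mid/M/T, Mid/M/H} → row (6,9) (6,9) (6,0) (6,0)
{Hi/L/H, Hi/R/H, Hi/M/H} → row (1,9) (4,1) (6,0) (6,0)
{Lo/L/T, Lo/L/H, Lo/R/T, Lo/R/H, Lo/M/T, Lo/M/H} → row (1,4) (1,4) (6,0) (6,0)
That's 5 distinct rows out of 18 strategies.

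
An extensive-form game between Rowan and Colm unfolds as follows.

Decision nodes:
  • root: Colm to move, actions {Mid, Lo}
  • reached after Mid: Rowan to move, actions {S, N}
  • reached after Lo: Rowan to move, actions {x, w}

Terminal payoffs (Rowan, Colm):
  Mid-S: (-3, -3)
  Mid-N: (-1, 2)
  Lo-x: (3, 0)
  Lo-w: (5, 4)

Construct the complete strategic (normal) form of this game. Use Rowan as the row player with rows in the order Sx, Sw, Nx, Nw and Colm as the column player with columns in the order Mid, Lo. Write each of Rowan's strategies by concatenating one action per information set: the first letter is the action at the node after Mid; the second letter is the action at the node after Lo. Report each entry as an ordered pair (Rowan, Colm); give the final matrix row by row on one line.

Row Sx: Mid→(-3,-3), Lo→(3,0)
Row Sw: Mid→(-3,-3), Lo→(5,4)
Row Nx: Mid→(-1,2), Lo→(3,0)
Row Nw: Mid→(-1,2), Lo→(5,4)

Sx: (-3,-3) (3,0) | Sw: (-3,-3) (5,4) | Nx: (-1,2) (3,0) | Nw: (-1,2) (5,4)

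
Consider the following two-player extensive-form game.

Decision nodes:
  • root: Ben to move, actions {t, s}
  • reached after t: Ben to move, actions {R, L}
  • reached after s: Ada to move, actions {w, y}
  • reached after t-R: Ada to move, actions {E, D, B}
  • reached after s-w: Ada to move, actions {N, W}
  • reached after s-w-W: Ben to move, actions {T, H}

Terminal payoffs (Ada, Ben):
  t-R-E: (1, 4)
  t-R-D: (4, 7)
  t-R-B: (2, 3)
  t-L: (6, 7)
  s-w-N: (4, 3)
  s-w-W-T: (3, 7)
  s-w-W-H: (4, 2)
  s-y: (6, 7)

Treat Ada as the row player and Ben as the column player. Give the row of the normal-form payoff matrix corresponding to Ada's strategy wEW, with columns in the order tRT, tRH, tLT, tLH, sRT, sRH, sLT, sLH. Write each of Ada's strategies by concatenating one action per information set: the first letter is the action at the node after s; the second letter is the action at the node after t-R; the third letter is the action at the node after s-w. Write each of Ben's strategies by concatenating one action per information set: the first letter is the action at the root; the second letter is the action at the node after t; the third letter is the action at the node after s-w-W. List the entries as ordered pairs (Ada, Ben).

(1,4) (1,4) (6,7) (6,7) (3,7) (4,2) (3,7) (4,2)

vs tRT: Ben plays t → Ben plays R at [t] → Ada plays E at [t-R] → (1, 4)
vs tRH: Ben plays t → Ben plays R at [t] → Ada plays E at [t-R] → (1, 4)
vs tLT: Ben plays t → Ben plays L at [t] → (6, 7)
vs tLH: Ben plays t → Ben plays L at [t] → (6, 7)
vs sRT: Ben plays s → Ada plays w at [s] → Ada plays W at [s-w] → Ben plays T at [s-w-W] → (3, 7)
vs sRH: Ben plays s → Ada plays w at [s] → Ada plays W at [s-w] → Ben plays H at [s-w-W] → (4, 2)
vs sLT: Ben plays s → Ada plays w at [s] → Ada plays W at [s-w] → Ben plays T at [s-w-W] → (3, 7)
vs sLH: Ben plays s → Ada plays w at [s] → Ada plays W at [s-w] → Ben plays H at [s-w-W] → (4, 2)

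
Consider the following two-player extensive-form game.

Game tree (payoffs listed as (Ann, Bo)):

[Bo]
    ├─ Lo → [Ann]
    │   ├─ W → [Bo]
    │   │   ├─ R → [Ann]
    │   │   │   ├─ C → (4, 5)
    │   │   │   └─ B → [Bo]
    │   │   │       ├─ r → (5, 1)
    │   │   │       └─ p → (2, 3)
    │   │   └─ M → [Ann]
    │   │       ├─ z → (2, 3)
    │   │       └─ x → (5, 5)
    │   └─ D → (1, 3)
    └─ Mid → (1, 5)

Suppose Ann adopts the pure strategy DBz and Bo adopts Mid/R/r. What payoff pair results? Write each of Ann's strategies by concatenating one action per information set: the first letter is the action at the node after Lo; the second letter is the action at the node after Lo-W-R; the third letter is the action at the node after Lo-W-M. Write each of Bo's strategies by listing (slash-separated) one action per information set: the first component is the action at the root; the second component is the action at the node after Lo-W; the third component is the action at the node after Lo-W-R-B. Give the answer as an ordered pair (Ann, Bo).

(1, 5)

Trace the play path from the root:
  Bo plays Mid
→ terminal payoff (1, 5).
(Ann's choice at the node after Lo is never reached on this path, so it doesn't affect the outcome.)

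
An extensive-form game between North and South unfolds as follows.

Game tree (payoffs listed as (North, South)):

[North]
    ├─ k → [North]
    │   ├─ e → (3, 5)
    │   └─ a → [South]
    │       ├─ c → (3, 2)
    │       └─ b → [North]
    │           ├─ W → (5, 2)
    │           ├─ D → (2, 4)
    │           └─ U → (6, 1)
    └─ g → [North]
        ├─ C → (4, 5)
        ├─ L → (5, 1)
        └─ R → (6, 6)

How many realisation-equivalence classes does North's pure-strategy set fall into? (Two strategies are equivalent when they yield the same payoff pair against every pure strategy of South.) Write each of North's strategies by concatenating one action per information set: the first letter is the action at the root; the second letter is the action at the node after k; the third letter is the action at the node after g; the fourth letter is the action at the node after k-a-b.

7

North has 36 pure strategies: keCW, keCD, keCU, keLW, keLD, keLU, keRW, keRD, keRU, kaCW, kaCD, kaCU, kaLW, kaLD, kaLU, kaRW, kaRD, kaRU, geCW, geCD, geCU, geLW, geLD, geLU, geRW, geRD, geRU, gaCW, gaCD, gaCU, gaLW, gaLD, gaLU, gaRW, gaRD, gaRU. Columns: c, b.
{keCW, keCD, keCU, keLW, keLD, keLU, keRW, keRD, keRU} → row (3,5) (3,5)
{kaCW, kaLW, kaRW} → row (3,2) (5,2)
{kaCD, kaLD, kaRD} → row (3,2) (2,4)
{kaCU, kaLU, kaRU} → row (3,2) (6,1)
{geCW, geCD, geCU, gaCW, gaCD, gaCU} → row (4,5) (4,5)
{geLW, geLD, geLU, gaLW, gaLD, gaLU} → row (5,1) (5,1)
{geRW, geRD, geRU, gaRW, gaRD, gaRU} → row (6,6) (6,6)
That's 7 distinct rows out of 36 strategies.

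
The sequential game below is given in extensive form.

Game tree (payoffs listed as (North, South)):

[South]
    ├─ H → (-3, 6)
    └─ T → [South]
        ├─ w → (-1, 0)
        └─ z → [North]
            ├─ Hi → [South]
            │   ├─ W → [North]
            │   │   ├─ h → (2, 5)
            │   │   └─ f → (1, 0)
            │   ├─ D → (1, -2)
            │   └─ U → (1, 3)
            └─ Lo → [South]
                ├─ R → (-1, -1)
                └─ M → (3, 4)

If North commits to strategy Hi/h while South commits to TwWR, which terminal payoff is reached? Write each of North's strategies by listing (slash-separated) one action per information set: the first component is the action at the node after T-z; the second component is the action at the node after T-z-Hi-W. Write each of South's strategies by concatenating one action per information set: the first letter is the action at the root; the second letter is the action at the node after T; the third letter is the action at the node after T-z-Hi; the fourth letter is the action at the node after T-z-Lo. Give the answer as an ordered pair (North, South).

Trace the play path from the root:
  South plays T
  South plays w at [T]
→ terminal payoff (-1, 0).
(North's choice at the node after T-z is never reached on this path, so it doesn't affect the outcome.)

(-1, 0)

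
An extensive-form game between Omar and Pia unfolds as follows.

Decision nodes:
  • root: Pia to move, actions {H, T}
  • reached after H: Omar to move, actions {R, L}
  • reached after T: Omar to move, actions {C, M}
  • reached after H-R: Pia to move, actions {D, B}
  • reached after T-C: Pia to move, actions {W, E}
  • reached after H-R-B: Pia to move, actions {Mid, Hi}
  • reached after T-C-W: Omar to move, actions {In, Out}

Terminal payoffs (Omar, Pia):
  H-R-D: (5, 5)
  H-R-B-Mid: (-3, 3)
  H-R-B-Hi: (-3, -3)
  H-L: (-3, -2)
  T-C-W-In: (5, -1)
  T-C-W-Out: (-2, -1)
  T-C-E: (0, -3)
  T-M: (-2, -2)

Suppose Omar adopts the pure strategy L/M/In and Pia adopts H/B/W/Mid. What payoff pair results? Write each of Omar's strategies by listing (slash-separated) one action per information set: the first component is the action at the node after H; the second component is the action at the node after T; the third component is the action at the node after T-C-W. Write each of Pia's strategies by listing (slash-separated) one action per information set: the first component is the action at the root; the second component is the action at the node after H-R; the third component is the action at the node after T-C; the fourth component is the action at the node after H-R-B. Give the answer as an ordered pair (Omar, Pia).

Trace the play path from the root:
  Pia plays H
  Omar plays L at [H]
→ terminal payoff (-3, -2).
(Omar's choice at the node after T is never reached on this path, so it doesn't affect the outcome.)

(-3, -2)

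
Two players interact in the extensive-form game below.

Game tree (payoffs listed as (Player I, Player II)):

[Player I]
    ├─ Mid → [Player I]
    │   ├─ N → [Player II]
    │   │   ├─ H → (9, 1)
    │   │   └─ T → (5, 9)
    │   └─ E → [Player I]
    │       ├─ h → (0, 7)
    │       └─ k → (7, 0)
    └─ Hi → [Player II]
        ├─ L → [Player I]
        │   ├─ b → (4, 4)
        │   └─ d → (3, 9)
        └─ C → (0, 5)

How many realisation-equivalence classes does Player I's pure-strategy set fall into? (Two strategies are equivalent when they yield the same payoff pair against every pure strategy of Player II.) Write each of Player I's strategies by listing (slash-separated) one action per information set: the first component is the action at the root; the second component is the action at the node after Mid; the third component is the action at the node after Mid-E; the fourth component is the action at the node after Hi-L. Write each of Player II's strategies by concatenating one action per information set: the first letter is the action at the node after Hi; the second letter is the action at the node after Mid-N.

5

Player I has 16 pure strategies: Mid/N/h/b, Mid/N/h/d, Mid/N/k/b, Mid/N/k/d, Mid/E/h/b, Mid/E/h/d, Mid/E/k/b, Mid/E/k/d, Hi/N/h/b, Hi/N/h/d, Hi/N/k/b, Hi/N/k/d, Hi/E/h/b, Hi/E/h/d, Hi/E/k/b, Hi/E/k/d. Columns: LH, LT, CH, CT.
{Mid/N/h/b, Mid/N/h/d, Mid/N/k/b, Mid/N/k/d} → row (9,1) (5,9) (9,1) (5,9)
{Mid/E/h/b, Mid/E/h/d} → row (0,7) (0,7) (0,7) (0,7)
{Mid/E/k/b, Mid/E/k/d} → row (7,0) (7,0) (7,0) (7,0)
{Hi/N/h/b, Hi/N/k/b, Hi/E/h/b, Hi/E/k/b} → row (4,4) (4,4) (0,5) (0,5)
{Hi/N/h/d, Hi/N/k/d, Hi/E/h/d, Hi/E/k/d} → row (3,9) (3,9) (0,5) (0,5)
That's 5 distinct rows out of 16 strategies.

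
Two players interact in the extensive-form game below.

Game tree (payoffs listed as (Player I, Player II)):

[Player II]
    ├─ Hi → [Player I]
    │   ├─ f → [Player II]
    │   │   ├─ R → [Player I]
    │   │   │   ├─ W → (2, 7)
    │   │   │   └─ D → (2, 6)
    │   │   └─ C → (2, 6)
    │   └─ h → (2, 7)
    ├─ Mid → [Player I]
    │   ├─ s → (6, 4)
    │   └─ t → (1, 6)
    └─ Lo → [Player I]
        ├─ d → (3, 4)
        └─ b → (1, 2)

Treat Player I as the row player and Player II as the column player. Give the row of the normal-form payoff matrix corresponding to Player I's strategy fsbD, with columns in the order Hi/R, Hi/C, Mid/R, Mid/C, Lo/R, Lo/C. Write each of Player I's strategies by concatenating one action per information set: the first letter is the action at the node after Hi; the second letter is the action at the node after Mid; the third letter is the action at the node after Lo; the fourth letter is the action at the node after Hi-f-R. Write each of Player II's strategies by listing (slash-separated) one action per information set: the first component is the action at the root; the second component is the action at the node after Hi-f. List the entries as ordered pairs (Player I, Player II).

vs Hi/R: Player II plays Hi → Player I plays f at [Hi] → Player II plays R at [Hi-f] → Player I plays D at [Hi-f-R] → (2, 6)
vs Hi/C: Player II plays Hi → Player I plays f at [Hi] → Player II plays C at [Hi-f] → (2, 6)
vs Mid/R: Player II plays Mid → Player I plays s at [Mid] → (6, 4)
vs Mid/C: Player II plays Mid → Player I plays s at [Mid] → (6, 4)
vs Lo/R: Player II plays Lo → Player I plays b at [Lo] → (1, 2)
vs Lo/C: Player II plays Lo → Player I plays b at [Lo] → (1, 2)

(2,6) (2,6) (6,4) (6,4) (1,2) (1,2)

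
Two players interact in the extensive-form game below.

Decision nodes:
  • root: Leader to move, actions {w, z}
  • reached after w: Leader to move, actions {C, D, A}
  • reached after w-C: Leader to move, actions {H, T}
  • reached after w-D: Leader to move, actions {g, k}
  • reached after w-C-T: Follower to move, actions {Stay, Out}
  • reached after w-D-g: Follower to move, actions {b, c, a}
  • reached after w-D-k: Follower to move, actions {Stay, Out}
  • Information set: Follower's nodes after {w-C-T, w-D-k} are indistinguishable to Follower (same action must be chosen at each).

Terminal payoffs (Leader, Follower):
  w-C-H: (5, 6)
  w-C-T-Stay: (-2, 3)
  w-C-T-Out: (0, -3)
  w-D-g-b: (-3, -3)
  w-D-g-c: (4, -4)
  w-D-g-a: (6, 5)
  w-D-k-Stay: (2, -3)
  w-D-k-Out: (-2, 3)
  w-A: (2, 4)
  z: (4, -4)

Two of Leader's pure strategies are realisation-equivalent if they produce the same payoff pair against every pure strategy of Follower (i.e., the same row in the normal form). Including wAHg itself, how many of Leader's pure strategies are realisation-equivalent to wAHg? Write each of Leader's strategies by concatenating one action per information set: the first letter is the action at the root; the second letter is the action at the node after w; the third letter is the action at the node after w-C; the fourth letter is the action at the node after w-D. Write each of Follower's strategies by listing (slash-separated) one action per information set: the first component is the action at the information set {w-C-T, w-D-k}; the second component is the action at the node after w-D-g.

4

Row for wAHg (columns Stay/b, Stay/c, Stay/a, Out/b, Out/c, Out/a): (2,4) (2,4) (2,4) (2,4) (2,4) (2,4).
Under wAHg, Leader's choice at the node after w-C and at the node after w-D can never be reached regardless of what Follower does, so varying those choices leaves every outcome unchanged.
Holding the reachable choices fixed and varying the unreachable ones freely already gives 2 × 2 = 4 equivalent strategies.
No other strategy reproduces this row, so those 4 are the full class: wAHg, wAHk, wATg, wATk.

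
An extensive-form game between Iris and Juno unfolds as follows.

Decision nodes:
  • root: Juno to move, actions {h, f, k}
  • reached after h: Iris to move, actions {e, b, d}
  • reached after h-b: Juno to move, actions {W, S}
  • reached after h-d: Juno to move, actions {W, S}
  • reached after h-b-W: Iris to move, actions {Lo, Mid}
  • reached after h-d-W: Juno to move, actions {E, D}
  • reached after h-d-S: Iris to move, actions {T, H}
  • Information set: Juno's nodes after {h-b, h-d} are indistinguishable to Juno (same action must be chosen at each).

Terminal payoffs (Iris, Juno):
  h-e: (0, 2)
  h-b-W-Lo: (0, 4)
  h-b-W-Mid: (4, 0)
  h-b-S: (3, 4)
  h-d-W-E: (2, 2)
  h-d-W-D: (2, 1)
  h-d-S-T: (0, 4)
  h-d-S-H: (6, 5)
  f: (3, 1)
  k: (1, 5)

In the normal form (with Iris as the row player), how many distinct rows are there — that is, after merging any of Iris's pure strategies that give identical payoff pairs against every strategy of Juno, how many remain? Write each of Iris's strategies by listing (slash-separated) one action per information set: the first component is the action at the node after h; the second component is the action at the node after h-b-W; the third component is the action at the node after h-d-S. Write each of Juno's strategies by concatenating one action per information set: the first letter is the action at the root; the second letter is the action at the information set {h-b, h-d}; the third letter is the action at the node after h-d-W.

Iris has 12 pure strategies: e/Lo/T, e/Lo/H, e/Mid/T, e/Mid/H, b/Lo/T, b/Lo/H, b/Mid/T, b/Mid/H, d/Lo/T, d/Lo/H, d/Mid/T, d/Mid/H. Columns: hWE, hWD, hSE, hSD, fWE, fWD, fSE, fSD, kWE, kWD, kSE, kSD.
{e/Lo/T, e/Lo/H, e/Mid/T, e/Mid/H} → row (0,2) (0,2) (0,2) (0,2) (3,1) (3,1) (3,1) (3,1) (1,5) (1,5) (1,5) (1,5)
{b/Lo/T, b/Lo/H} → row (0,4) (0,4) (3,4) (3,4) (3,1) (3,1) (3,1) (3,1) (1,5) (1,5) (1,5) (1,5)
{b/Mid/T, b/Mid/H} → row (4,0) (4,0) (3,4) (3,4) (3,1) (3,1) (3,1) (3,1) (1,5) (1,5) (1,5) (1,5)
{d/Lo/T, d/Mid/T} → row (2,2) (2,1) (0,4) (0,4) (3,1) (3,1) (3,1) (3,1) (1,5) (1,5) (1,5) (1,5)
{d/Lo/H, d/Mid/H} → row (2,2) (2,1) (6,5) (6,5) (3,1) (3,1) (3,1) (3,1) (1,5) (1,5) (1,5) (1,5)
That's 5 distinct rows out of 12 strategies.

5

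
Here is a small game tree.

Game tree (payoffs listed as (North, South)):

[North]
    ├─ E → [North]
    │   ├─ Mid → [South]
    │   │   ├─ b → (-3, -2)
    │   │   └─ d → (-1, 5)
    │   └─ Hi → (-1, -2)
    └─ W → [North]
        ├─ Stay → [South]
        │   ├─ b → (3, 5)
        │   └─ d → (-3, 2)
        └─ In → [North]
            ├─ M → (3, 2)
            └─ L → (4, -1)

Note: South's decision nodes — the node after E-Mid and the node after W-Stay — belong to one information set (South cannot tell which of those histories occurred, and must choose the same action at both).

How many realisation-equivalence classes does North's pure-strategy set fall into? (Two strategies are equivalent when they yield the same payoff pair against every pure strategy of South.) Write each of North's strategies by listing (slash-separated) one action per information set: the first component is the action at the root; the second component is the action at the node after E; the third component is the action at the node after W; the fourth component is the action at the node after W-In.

5

North has 16 pure strategies: E/Mid/Stay/M, E/Mid/Stay/L, E/Mid/In/M, E/Mid/In/L, E/Hi/Stay/M, E/Hi/Stay/L, E/Hi/In/M, E/Hi/In/L, W/Mid/Stay/M, W/Mid/Stay/L, W/Mid/In/M, W/Mid/In/L, W/Hi/Stay/M, W/Hi/Stay/L, W/Hi/In/M, W/Hi/In/L. Columns: b, d.
{E/Mid/Stay/M, E/Mid/Stay/L, E/Mid/In/M, E/Mid/In/L} → row (-3,-2) (-1,5)
{E/Hi/Stay/M, E/Hi/Stay/L, E/Hi/In/M, E/Hi/In/L} → row (-1,-2) (-1,-2)
{W/Mid/Stay/M, W/Mid/Stay/L, W/Hi/Stay/M, W/Hi/Stay/L} → row (3,5) (-3,2)
{W/Mid/In/M, W/Hi/In/M} → row (3,2) (3,2)
{W/Mid/In/L, W/Hi/In/L} → row (4,-1) (4,-1)
That's 5 distinct rows out of 16 strategies.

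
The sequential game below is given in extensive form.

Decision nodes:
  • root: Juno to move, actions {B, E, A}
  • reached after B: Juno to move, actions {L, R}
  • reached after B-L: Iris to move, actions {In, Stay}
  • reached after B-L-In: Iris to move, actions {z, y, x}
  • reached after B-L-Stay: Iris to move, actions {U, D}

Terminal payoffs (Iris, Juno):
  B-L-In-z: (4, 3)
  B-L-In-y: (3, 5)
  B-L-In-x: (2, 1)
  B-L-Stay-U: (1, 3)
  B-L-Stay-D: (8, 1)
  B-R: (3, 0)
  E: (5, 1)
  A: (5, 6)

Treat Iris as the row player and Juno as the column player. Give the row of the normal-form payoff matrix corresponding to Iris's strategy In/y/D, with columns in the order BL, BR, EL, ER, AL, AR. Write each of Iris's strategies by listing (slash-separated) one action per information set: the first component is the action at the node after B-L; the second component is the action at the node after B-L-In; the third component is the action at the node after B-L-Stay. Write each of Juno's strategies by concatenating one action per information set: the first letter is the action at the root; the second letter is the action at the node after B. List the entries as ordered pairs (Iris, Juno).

vs BL: Juno plays B → Juno plays L at [B] → Iris plays In at [B-L] → Iris plays y at [B-L-In] → (3, 5)
vs BR: Juno plays B → Juno plays R at [B] → (3, 0)
vs EL: Juno plays E → (5, 1)
vs ER: Juno plays E → (5, 1)
vs AL: Juno plays A → (5, 6)
vs AR: Juno plays A → (5, 6)

(3,5) (3,0) (5,1) (5,1) (5,6) (5,6)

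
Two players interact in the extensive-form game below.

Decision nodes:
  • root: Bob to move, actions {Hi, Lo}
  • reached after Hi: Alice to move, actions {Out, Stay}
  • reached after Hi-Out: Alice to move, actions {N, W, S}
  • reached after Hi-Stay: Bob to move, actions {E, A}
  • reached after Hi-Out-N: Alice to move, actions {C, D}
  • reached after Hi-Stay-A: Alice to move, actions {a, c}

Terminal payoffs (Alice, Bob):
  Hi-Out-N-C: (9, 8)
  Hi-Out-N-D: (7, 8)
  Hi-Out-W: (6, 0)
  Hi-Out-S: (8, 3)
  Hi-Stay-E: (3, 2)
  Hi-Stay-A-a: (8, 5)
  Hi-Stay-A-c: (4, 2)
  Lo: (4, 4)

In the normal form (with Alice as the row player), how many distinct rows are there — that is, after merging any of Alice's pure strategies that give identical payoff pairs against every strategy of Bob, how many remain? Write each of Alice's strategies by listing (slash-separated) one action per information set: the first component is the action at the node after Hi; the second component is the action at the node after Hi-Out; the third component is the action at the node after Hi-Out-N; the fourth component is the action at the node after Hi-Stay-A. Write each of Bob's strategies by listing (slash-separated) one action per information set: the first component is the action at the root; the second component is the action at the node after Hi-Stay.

6

Alice has 24 pure strategies: Out/N/C/a, Out/N/C/c, Out/N/D/a, Out/N/D/c, Out/W/C/a, Out/W/C/c, Out/W/D/a, Out/W/D/c, Out/S/C/a, Out/S/C/c, Out/S/D/a, Out/S/D/c, Stay/N/C/a, Stay/N/C/c, Stay/N/D/a, Stay/N/D/c, Stay/W/C/a, Stay/W/C/c, Stay/W/D/a, Stay/W/D/c, Stay/S/C/a, Stay/S/C/c, Stay/S/D/a, Stay/S/D/c. Columns: Hi/E, Hi/A, Lo/E, Lo/A.
{Out/N/C/a, Out/N/C/c} → row (9,8) (9,8) (4,4) (4,4)
{Out/N/D/a, Out/N/D/c} → row (7,8) (7,8) (4,4) (4,4)
{Out/W/C/a, Out/W/C/c, Out/W/D/a, Out/W/D/c} → row (6,0) (6,0) (4,4) (4,4)
{Out/S/C/a, Out/S/C/c, Out/S/D/a, Out/S/D/c} → row (8,3) (8,3) (4,4) (4,4)
{Stay/N/C/a, Stay/N/D/a, Stay/W/C/a, Stay/W/D/a, Stay/S/C/a, Stay/S/D/a} → row (3,2) (8,5) (4,4) (4,4)
{Stay/N/C/c, Stay/N/D/c, Stay/W/C/c, Stay/W/D/c, Stay/S/C/c, Stay/S/D/c} → row (3,2) (4,2) (4,4) (4,4)
That's 6 distinct rows out of 24 strategies.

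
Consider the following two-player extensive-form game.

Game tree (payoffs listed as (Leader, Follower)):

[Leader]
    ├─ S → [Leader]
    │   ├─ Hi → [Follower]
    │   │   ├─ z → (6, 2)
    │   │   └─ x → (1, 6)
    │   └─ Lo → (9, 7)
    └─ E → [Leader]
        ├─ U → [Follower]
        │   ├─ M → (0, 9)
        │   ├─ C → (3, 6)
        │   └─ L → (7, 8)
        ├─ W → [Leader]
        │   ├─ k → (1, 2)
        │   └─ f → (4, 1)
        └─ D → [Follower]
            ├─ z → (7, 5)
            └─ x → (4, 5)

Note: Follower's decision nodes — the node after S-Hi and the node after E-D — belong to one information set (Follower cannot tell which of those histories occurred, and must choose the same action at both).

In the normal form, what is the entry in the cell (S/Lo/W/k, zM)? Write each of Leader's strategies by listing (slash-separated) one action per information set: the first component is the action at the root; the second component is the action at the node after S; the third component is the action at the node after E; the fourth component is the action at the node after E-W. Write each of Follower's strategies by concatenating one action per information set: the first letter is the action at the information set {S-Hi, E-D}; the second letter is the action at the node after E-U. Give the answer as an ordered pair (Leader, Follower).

Trace the play path from the root:
  Leader plays S
  Leader plays Lo at [S]
→ terminal payoff (9, 7).
(Leader's choice at the node after E is never reached on this path, so it doesn't affect the outcome.)

(9, 7)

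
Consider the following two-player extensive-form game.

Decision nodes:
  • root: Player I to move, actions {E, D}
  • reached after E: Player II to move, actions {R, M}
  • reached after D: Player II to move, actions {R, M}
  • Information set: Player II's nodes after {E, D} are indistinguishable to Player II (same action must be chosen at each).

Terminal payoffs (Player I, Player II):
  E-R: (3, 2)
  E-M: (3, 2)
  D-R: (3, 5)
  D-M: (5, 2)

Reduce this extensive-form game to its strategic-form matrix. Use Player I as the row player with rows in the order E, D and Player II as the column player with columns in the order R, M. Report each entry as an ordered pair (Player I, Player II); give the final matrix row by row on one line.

Row E: R→(3,2), M→(3,2)
Row D: R→(3,5), M→(5,2)

E: (3,2) (3,2) | D: (3,5) (5,2)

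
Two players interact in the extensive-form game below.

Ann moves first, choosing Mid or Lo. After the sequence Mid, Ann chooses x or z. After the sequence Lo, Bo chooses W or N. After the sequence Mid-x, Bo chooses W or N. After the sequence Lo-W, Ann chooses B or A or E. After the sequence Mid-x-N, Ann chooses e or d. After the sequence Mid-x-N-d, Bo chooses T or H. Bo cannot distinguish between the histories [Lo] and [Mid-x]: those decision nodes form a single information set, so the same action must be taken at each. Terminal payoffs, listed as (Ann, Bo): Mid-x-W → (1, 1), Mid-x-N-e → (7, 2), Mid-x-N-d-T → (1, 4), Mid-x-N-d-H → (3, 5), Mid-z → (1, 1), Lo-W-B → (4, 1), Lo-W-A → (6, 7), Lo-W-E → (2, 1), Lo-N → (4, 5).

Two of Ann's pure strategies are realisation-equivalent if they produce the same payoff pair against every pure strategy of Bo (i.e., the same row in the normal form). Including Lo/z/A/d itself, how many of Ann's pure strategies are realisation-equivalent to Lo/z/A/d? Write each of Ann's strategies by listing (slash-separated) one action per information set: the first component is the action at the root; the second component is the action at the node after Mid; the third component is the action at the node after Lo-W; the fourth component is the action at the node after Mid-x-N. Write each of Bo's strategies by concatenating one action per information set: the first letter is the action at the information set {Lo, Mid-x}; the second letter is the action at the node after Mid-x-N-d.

Row for Lo/z/A/d (columns WT, WH, NT, NH): (6,7) (6,7) (4,5) (4,5).
Under Lo/z/A/d, Ann's choice at the node after Mid and at the node after Mid-x-N can never be reached regardless of what Bo does, so varying those choices leaves every outcome unchanged.
Holding the reachable choices fixed and varying the unreachable ones freely already gives 2 × 2 = 4 equivalent strategies.
No other strategy reproduces this row, so those 4 are the full class: Lo/x/A/e, Lo/x/A/d, Lo/z/A/e, Lo/z/A/d.

4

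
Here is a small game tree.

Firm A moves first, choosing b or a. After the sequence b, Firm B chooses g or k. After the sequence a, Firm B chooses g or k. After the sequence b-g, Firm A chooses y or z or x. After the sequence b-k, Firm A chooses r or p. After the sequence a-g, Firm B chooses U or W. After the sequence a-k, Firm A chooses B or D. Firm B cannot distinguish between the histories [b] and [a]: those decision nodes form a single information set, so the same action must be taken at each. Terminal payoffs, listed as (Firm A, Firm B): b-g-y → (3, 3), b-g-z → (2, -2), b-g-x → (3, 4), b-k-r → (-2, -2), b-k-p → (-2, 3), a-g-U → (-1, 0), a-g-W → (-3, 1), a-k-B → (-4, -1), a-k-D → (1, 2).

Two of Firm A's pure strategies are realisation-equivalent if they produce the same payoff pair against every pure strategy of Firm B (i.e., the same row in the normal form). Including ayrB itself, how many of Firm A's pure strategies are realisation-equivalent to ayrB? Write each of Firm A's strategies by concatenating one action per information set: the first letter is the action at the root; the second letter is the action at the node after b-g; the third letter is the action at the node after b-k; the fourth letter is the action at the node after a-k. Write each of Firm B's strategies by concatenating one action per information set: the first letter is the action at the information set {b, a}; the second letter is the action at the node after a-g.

6

Row for ayrB (columns gU, gW, kU, kW): (-1,0) (-3,1) (-4,-1) (-4,-1).
Under ayrB, Firm A's choice at the node after b-g and at the node after b-k can never be reached regardless of what Firm B does, so varying those choices leaves every outcome unchanged.
Holding the reachable choices fixed and varying the unreachable ones freely already gives 3 × 2 = 6 equivalent strategies.
No other strategy reproduces this row, so those 6 are the full class: ayrB, aypB, azrB, azpB, axrB, axpB.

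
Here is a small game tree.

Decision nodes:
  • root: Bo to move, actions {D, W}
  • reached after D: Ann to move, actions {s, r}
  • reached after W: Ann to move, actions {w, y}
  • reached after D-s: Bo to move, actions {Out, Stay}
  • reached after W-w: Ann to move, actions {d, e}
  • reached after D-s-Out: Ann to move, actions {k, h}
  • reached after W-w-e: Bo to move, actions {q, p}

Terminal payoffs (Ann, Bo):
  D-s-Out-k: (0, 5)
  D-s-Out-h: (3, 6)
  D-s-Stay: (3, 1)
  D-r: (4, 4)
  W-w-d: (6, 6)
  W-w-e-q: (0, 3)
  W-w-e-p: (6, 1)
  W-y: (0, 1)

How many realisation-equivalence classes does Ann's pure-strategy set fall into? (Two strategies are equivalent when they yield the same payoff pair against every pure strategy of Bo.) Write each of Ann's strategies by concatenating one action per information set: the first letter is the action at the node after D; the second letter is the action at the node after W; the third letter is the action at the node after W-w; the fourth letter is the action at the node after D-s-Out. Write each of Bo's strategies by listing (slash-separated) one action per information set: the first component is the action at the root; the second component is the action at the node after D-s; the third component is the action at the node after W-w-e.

9

Ann has 16 pure strategies: swdk, swdh, swek, sweh, sydk, sydh, syek, syeh, rwdk, rwdh, rwek, rweh, rydk, rydh, ryek, ryeh. Columns: D/Out/q, D/Out/p, D/Stay/q, D/Stay/p, W/Out/q, W/Out/p, W/Stay/q, W/Stay/p.
{swdk} → row (0,5) (0,5) (3,1) (3,1) (6,6) (6,6) (6,6) (6,6)
{swdh} → row (3,6) (3,6) (3,1) (3,1) (6,6) (6,6) (6,6) (6,6)
{swek} → row (0,5) (0,5) (3,1) (3,1) (0,3) (6,1) (0,3) (6,1)
{sweh} → row (3,6) (3,6) (3,1) (3,1) (0,3) (6,1) (0,3) (6,1)
{sydk, syek} → row (0,5) (0,5) (3,1) (3,1) (0,1) (0,1) (0,1) (0,1)
{sydh, syeh} → row (3,6) (3,6) (3,1) (3,1) (0,1) (0,1) (0,1) (0,1)
{rwdk, rwdh} → row (4,4) (4,4) (4,4) (4,4) (6,6) (6,6) (6,6) (6,6)
{rwek, rweh} → row (4,4) (4,4) (4,4) (4,4) (0,3) (6,1) (0,3) (6,1)
{rydk, rydh, ryek, ryeh} → row (4,4) (4,4) (4,4) (4,4) (0,1) (0,1) (0,1) (0,1)
That's 9 distinct rows out of 16 strategies.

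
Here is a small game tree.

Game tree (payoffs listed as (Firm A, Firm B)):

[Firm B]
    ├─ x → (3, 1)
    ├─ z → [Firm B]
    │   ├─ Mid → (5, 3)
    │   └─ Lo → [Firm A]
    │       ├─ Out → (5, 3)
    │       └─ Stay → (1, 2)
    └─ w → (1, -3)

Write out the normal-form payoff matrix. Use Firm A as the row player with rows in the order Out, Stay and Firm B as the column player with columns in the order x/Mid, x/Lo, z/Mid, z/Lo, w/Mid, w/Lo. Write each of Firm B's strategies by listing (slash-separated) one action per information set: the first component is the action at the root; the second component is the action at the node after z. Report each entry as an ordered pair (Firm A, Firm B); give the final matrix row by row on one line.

Out: (3,1) (3,1) (5,3) (5,3) (1,-3) (1,-3) | Stay: (3,1) (3,1) (5,3) (1,2) (1,-3) (1,-3)

        x/Mid     x/Lo    z/Mid     z/Lo    w/Mid     w/Lo
 Out    (3,1)    (3,1)    (5,3)    (5,3)   (1,-3)   (1,-3)
Stay    (3,1)    (3,1)    (5,3)    (1,2)   (1,-3)   (1,-3)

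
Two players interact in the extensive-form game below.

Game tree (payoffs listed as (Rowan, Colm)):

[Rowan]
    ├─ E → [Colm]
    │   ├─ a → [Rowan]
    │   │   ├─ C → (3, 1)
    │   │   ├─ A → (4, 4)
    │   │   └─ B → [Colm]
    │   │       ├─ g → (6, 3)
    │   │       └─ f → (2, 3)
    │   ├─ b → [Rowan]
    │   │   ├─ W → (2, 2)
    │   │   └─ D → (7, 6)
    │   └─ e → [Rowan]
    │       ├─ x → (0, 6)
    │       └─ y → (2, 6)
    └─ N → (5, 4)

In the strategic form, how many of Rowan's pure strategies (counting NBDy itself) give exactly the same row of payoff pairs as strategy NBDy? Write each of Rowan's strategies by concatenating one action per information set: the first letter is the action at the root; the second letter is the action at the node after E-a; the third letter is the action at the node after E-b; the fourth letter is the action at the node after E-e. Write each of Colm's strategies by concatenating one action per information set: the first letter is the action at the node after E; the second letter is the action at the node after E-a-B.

Row for NBDy (columns ag, af, bg, bf, eg, ef): (5,4) (5,4) (5,4) (5,4) (5,4) (5,4).
Under NBDy, Rowan's choice at the node after E-a and at the node after E-b and at the node after E-e can never be reached regardless of what Colm does, so varying those choices leaves every outcome unchanged.
Holding the reachable choices fixed and varying the unreachable ones freely already gives 3 × 2 × 2 = 12 equivalent strategies.
No other strategy reproduces this row, so those 12 are the full class: NCWx, NCWy, NCDx, NCDy, NAWx, NAWy, NADx, NADy, NBWx, NBWy, NBDx, NBDy.

12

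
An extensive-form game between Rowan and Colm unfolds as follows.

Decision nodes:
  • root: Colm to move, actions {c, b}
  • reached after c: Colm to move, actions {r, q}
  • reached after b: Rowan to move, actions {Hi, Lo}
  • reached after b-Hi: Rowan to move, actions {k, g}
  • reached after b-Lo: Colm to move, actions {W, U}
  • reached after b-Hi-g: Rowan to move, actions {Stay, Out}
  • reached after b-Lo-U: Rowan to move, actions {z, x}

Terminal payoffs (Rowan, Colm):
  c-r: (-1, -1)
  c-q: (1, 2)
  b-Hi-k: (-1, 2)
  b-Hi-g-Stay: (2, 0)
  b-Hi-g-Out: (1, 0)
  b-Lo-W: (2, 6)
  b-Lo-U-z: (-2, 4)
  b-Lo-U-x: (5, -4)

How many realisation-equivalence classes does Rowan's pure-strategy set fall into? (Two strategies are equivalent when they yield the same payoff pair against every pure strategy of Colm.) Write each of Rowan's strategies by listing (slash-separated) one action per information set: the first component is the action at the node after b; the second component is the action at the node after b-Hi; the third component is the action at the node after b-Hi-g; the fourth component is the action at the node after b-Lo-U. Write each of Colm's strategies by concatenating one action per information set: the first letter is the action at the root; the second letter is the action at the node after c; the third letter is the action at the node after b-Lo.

Rowan has 16 pure strategies: Hi/k/Stay/z, Hi/k/Stay/x, Hi/k/Out/z, Hi/k/Out/x, Hi/g/Stay/z, Hi/g/Stay/x, Hi/g/Out/z, Hi/g/Out/x, Lo/k/Stay/z, Lo/k/Stay/x, Lo/k/Out/z, Lo/k/Out/x, Lo/g/Stay/z, Lo/g/Stay/x, Lo/g/Out/z, Lo/g/Out/x. Columns: crW, crU, cqW, cqU, brW, brU, bqW, bqU.
{Hi/k/Stay/z, Hi/k/Stay/x, Hi/k/Out/z, Hi/k/Out/x} → row (-1,-1) (-1,-1) (1,2) (1,2) (-1,2) (-1,2) (-1,2) (-1,2)
{Hi/g/Stay/z, Hi/g/Stay/x} → row (-1,-1) (-1,-1) (1,2) (1,2) (2,0) (2,0) (2,0) (2,0)
{Hi/g/Out/z, Hi/g/Out/x} → row (-1,-1) (-1,-1) (1,2) (1,2) (1,0) (1,0) (1,0) (1,0)
{Lo/k/Stay/z, Lo/k/Out/z, Lo/g/Stay/z, Lo/g/Out/z} → row (-1,-1) (-1,-1) (1,2) (1,2) (2,6) (-2,4) (2,6) (-2,4)
{Lo/k/Stay/x, Lo/k/Out/x, Lo/g/Stay/x, Lo/g/Out/x} → row (-1,-1) (-1,-1) (1,2) (1,2) (2,6) (5,-4) (2,6) (5,-4)
That's 5 distinct rows out of 16 strategies.

5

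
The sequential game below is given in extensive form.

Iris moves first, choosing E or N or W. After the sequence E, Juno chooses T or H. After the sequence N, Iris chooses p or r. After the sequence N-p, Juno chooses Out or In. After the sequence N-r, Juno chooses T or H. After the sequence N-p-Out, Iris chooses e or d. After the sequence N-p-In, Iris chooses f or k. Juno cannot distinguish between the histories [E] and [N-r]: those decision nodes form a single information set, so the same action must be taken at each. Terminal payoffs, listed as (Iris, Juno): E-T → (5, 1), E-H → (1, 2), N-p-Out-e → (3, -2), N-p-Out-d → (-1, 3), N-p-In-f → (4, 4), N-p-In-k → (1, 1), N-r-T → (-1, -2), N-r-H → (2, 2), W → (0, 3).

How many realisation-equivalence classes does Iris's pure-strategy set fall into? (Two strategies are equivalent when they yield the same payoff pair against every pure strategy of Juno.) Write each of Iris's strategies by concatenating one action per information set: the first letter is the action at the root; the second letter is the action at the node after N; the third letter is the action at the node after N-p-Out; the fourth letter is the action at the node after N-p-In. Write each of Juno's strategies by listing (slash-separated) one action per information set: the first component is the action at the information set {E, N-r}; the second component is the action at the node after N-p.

Iris has 24 pure strategies: Epef, Epek, Epdf, Epdk, Eref, Erek, Erdf, Erdk, Npef, Npek, Npdf, Npdk, Nref, Nrek, Nrdf, Nrdk, Wpef, Wpek, Wpdf, Wpdk, Wref, Wrek, Wrdf, Wrdk. Columns: T/Out, T/In, H/Out, H/In.
{Epef, Epek, Epdf, Epdk, Eref, Erek, Erdf, Erdk} → row (5,1) (5,1) (1,2) (1,2)
{Npef} → row (3,-2) (4,4) (3,-2) (4,4)
{Npek} → row (3,-2) (1,1) (3,-2) (1,1)
{Npdf} → row (-1,3) (4,4) (-1,3) (4,4)
{Npdk} → row (-1,3) (1,1) (-1,3) (1,1)
{Nref, Nrek, Nrdf, Nrdk} → row (-1,-2) (-1,-2) (2,2) (2,2)
{Wpef, Wpek, Wpdf, Wpdk, Wref, Wrek, Wrdf, Wrdk} → row (0,3) (0,3) (0,3) (0,3)
That's 7 distinct rows out of 24 strategies.

7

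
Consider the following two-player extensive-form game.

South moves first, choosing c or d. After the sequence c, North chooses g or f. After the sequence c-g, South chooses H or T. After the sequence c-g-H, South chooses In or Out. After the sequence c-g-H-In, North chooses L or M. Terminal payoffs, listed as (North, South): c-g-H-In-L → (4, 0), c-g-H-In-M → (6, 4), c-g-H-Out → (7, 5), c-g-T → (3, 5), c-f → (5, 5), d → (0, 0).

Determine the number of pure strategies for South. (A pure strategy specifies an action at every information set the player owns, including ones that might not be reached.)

South owns the root with actions {c, d} — two choices.
South owns the node after c-g with actions {H, T} — two choices.
South owns the node after c-g-H with actions {In, Out} — two choices.
A pure strategy fixes one action at each information set independently, so the count is the product 2 × 2 × 2 = 8.

8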